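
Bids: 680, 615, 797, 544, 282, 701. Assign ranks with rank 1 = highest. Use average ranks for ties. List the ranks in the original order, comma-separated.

Sorted (descending): 797, 701, 680, 615, 544, 282
No ties — each value takes its position as its rank.

3, 4, 1, 5, 6, 2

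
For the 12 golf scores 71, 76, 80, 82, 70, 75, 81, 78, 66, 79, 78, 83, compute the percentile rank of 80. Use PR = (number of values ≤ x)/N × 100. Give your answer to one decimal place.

N = 12.
Strictly below 80: 8. Equal to 80: 1.
PR = 9/12 × 100 = 75.0

75.0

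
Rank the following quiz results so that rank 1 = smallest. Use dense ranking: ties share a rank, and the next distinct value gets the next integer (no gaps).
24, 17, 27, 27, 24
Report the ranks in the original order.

Sorted (ascending): 17, 24, 24, 27, 27
The 2 values of 24 share dense rank 2.
The 2 values of 27 share dense rank 3.
Remaining distinct values take the next consecutive integers.

2, 1, 3, 3, 2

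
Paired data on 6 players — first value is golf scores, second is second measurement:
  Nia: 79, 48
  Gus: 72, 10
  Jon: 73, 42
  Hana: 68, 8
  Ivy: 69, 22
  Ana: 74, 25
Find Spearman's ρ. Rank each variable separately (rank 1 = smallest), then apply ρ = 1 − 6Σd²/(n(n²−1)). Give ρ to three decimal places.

0.886

Ranks of variable 1: 6, 3, 4, 1, 2, 5
Ranks of variable 2: 6, 2, 5, 1, 3, 4
d = r₁ − r₂: 0, 1, -1, 0, -1, 1
d²: 0, 1, 1, 0, 1, 1; Σd² = 4
ρ = 1 − 6·4/(6·35) = 1 − 24/210 = 0.886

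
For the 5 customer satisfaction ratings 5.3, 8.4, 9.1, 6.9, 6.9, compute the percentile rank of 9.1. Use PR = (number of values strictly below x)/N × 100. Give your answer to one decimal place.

80.0

N = 5.
Strictly below 9.1: 4. Equal to 9.1: 1.
PR = 4/5 × 100 = 80.0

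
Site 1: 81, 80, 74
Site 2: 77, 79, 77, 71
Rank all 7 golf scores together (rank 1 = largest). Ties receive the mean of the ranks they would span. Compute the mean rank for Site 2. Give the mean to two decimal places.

4.75

Sorted (descending): 81, 80, 79, 77, 77, 74, 71
The 2 values of 77 occupy positions 4–5 → average rank (4+5)/2 = 4.5.
Site 2 values → pooled ranks: 77→4.5, 79→3, 77→4.5, 71→7
Mean rank = (4.5 + 3 + 4.5 + 7) / 4 = 4.75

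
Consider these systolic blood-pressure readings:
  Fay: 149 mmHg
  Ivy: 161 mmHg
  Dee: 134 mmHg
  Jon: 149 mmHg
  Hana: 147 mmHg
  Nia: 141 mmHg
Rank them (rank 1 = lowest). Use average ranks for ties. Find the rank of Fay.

4.5

Sorted (ascending): 134, 141, 147, 149, 149, 161
The 2 values of 149 occupy positions 4–5 → average rank (4+5)/2 = 4.5.
Fay has value 149 mmHg → rank 4.5.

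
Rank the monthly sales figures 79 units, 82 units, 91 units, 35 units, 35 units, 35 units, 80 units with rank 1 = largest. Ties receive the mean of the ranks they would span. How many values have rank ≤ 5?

Sorted (descending): 91, 82, 80, 79, 35, 35, 35
The 3 values of 35 occupy positions 5–7 → average rank 6.
Ranks ≤ 5: {1, 2, 3, 4} → 4 values.

4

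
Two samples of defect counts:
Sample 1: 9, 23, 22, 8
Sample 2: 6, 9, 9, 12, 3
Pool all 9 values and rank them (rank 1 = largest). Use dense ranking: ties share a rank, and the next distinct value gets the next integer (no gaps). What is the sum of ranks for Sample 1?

Sorted (descending): 23, 22, 12, 9, 9, 9, 8, 6, 3
The 3 values of 9 share dense rank 4.
Remaining distinct values take the next consecutive integers.
Sample 1 values → pooled ranks: 9→4, 23→1, 22→2, 8→5
Rank sum = 4 + 1 + 2 + 5 = 12

12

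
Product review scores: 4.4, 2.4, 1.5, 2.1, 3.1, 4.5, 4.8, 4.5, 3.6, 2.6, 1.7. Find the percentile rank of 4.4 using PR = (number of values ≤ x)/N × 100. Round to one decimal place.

N = 11.
Strictly below 4.4: 7. Equal to 4.4: 1.
PR = 8/11 × 100 = 72.7

72.7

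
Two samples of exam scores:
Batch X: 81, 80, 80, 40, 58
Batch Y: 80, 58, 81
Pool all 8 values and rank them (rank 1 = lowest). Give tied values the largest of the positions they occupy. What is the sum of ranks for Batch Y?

17

Sorted (ascending): 40, 58, 58, 80, 80, 80, 81, 81
The 2 values of 58 occupy positions 2–3 → each gets rank 3.
The 3 values of 80 occupy positions 4–6 → each gets rank 6.
The 2 values of 81 occupy positions 7–8 → each gets rank 8.
Batch Y values → pooled ranks: 80→6, 58→3, 81→8
Rank sum = 6 + 3 + 8 = 17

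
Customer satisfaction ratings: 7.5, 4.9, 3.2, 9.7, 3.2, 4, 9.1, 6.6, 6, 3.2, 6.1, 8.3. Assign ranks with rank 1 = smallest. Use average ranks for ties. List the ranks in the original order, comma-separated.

9, 5, 2, 12, 2, 4, 11, 8, 6, 2, 7, 10

Sorted (ascending): 3.2, 3.2, 3.2, 4, 4.9, 6, 6.1, 6.6, 7.5, 8.3, 9.1, 9.7
The 3 values of 3.2 occupy positions 1–3 → average rank 2.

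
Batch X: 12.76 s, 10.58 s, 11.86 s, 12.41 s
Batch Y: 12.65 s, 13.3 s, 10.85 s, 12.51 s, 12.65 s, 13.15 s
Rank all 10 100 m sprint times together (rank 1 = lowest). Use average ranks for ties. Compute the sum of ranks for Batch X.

Sorted (ascending): 10.58, 10.85, 11.86, 12.41, 12.51, 12.65, 12.65, 12.76, 13.15, 13.3
The 2 values of 12.65 occupy positions 6–7 → average rank (6+7)/2 = 6.5.
Batch X values → pooled ranks: 12.76→8, 10.58→1, 11.86→3, 12.41→4
Rank sum = 8 + 1 + 3 + 4 = 16

16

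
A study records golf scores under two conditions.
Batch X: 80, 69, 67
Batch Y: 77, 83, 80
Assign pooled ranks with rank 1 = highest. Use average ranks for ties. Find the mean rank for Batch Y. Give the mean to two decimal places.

2.50

Sorted (descending): 83, 80, 80, 77, 69, 67
The 2 values of 80 occupy positions 2–3 → average rank (2+3)/2 = 2.5.
Batch Y values → pooled ranks: 77→4, 83→1, 80→2.5
Mean rank = (4 + 1 + 2.5) / 3 = 2.50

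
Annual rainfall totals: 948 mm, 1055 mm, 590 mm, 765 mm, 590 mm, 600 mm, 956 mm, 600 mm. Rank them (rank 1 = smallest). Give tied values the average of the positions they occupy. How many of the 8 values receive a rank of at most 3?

Sorted (ascending): 590, 590, 600, 600, 765, 948, 956, 1055
The 2 values of 590 occupy positions 1–2 → average rank (1+2)/2 = 1.5.
The 2 values of 600 occupy positions 3–4 → average rank (3+4)/2 = 3.5.
Ranks ≤ 3: {1.5, 1.5} → 2 values.

2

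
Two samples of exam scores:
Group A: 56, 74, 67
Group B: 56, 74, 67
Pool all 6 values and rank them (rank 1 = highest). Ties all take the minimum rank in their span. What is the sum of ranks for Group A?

Sorted (descending): 74, 74, 67, 67, 56, 56
The 2 values of 74 occupy positions 1–2 → each gets rank 1.
The 2 values of 67 occupy positions 3–4 → each gets rank 3.
The 2 values of 56 occupy positions 5–6 → each gets rank 5.
Group A values → pooled ranks: 56→5, 74→1, 67→3
Rank sum = 5 + 1 + 3 = 9

9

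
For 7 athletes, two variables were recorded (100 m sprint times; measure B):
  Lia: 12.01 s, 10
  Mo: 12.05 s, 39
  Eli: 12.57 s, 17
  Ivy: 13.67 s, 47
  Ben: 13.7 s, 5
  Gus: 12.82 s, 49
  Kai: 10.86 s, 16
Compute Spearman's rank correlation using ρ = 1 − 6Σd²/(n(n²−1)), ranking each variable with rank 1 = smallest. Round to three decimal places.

Ranks of variable 1: 2, 3, 4, 6, 7, 5, 1
Ranks of variable 2: 2, 5, 4, 6, 1, 7, 3
d = r₁ − r₂: 0, -2, 0, 0, 6, -2, -2
d²: 0, 4, 0, 0, 36, 4, 4; Σd² = 48
ρ = 1 − 6·48/(7·48) = 1 − 288/336 = 0.143

0.143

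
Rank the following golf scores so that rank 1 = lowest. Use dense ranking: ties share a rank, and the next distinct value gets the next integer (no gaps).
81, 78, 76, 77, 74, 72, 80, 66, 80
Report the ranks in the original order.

8, 6, 4, 5, 3, 2, 7, 1, 7

Sorted (ascending): 66, 72, 74, 76, 77, 78, 80, 80, 81
The 2 values of 80 share dense rank 7.
Remaining distinct values take the next consecutive integers.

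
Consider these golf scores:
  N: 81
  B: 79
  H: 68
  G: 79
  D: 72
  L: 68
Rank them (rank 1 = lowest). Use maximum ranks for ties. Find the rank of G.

Sorted (ascending): 68, 68, 72, 79, 79, 81
The 2 values of 68 occupy positions 1–2 → each gets rank 2.
The 2 values of 79 occupy positions 4–5 → each gets rank 5.
G has value 79 → rank 5.

5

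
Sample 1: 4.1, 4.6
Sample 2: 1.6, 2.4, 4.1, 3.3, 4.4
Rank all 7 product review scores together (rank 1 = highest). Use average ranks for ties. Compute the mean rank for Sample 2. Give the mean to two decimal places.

4.70

Sorted (descending): 4.6, 4.4, 4.1, 4.1, 3.3, 2.4, 1.6
The 2 values of 4.1 occupy positions 3–4 → average rank (3+4)/2 = 3.5.
Sample 2 values → pooled ranks: 1.6→7, 2.4→6, 4.1→3.5, 3.3→5, 4.4→2
Mean rank = (7 + 6 + 3.5 + 5 + 2) / 5 = 4.70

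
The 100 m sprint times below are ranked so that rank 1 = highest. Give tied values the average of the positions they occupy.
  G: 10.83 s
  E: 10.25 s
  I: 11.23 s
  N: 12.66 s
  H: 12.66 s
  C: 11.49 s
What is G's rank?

Sorted (descending): 12.66, 12.66, 11.49, 11.23, 10.83, 10.25
The 2 values of 12.66 occupy positions 1–2 → average rank (1+2)/2 = 1.5.
G has value 10.83 s → rank 5.

5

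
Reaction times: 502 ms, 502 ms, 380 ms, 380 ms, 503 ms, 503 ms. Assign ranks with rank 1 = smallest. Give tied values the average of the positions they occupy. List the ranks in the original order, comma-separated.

Sorted (ascending): 380, 380, 502, 502, 503, 503
The 2 values of 380 occupy positions 1–2 → average rank (1+2)/2 = 1.5.
The 2 values of 502 occupy positions 3–4 → average rank (3+4)/2 = 3.5.
The 2 values of 503 occupy positions 5–6 → average rank (5+6)/2 = 5.5.

3.5, 3.5, 1.5, 1.5, 5.5, 5.5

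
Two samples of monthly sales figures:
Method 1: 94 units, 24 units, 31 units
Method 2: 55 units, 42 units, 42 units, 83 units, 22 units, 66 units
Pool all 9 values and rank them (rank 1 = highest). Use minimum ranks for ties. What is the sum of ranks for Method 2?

Sorted (descending): 94, 83, 66, 55, 42, 42, 31, 24, 22
The 2 values of 42 occupy positions 5–6 → each gets rank 5.
Method 2 values → pooled ranks: 55→4, 42→5, 42→5, 83→2, 22→9, 66→3
Rank sum = 4 + 5 + 5 + 2 + 9 + 3 = 28

28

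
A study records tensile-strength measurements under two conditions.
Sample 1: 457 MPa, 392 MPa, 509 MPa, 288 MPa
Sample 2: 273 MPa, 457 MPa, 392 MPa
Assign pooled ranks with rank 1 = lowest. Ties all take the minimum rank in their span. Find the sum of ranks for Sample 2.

Sorted (ascending): 273, 288, 392, 392, 457, 457, 509
The 2 values of 392 occupy positions 3–4 → each gets rank 3.
The 2 values of 457 occupy positions 5–6 → each gets rank 5.
Sample 2 values → pooled ranks: 273→1, 457→5, 392→3
Rank sum = 1 + 5 + 3 = 9

9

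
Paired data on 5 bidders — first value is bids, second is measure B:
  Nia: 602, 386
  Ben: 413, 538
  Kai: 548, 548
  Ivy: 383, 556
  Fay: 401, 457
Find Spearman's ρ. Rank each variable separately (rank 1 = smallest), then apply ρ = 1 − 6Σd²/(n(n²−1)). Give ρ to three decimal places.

Ranks of variable 1: 5, 3, 4, 1, 2
Ranks of variable 2: 1, 3, 4, 5, 2
d = r₁ − r₂: 4, 0, 0, -4, 0
d²: 16, 0, 0, 16, 0; Σd² = 32
ρ = 1 − 6·32/(5·24) = 1 − 192/120 = -0.600

-0.600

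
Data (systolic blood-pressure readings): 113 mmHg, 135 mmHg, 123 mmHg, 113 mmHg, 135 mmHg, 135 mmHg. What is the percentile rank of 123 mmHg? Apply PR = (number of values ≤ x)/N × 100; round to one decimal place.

N = 6.
Strictly below 123: 2. Equal to 123: 1.
PR = 3/6 × 100 = 50.0

50.0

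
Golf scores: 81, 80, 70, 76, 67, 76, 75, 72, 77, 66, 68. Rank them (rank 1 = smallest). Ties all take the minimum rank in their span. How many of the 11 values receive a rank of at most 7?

Sorted (ascending): 66, 67, 68, 70, 72, 75, 76, 76, 77, 80, 81
The 2 values of 76 occupy positions 7–8 → each gets rank 7.
Ranks ≤ 7: {1, 2, 3, 4, 5, 6, 7, 7} → 8 values.

8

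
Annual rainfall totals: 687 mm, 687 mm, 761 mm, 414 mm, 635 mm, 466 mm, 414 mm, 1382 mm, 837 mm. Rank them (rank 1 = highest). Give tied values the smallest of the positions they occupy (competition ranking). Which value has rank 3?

761

Sorted (descending): 1382, 837, 761, 687, 687, 635, 466, 414, 414
The 2 values of 687 occupy positions 4–5 → each gets rank 4.
The 2 values of 414 occupy positions 8–9 → each gets rank 8.
Rank 3 → value 761.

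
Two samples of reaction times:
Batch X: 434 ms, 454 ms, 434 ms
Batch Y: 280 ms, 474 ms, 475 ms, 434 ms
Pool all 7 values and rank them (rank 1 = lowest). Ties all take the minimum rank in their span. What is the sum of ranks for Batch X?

9

Sorted (ascending): 280, 434, 434, 434, 454, 474, 475
The 3 values of 434 occupy positions 2–4 → each gets rank 2.
Batch X values → pooled ranks: 434→2, 454→5, 434→2
Rank sum = 2 + 5 + 2 = 9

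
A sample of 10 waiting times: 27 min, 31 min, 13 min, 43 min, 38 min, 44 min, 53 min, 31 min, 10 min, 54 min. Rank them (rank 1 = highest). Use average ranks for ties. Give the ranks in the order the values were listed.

Sorted (descending): 54, 53, 44, 43, 38, 31, 31, 27, 13, 10
The 2 values of 31 occupy positions 6–7 → average rank (6+7)/2 = 6.5.

8, 6.5, 9, 4, 5, 3, 2, 6.5, 10, 1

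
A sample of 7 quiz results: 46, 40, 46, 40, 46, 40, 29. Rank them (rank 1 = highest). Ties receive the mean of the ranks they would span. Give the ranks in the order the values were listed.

2, 5, 2, 5, 2, 5, 7

Sorted (descending): 46, 46, 46, 40, 40, 40, 29
The 3 values of 46 occupy positions 1–3 → average rank 2.
The 3 values of 40 occupy positions 4–6 → average rank 5.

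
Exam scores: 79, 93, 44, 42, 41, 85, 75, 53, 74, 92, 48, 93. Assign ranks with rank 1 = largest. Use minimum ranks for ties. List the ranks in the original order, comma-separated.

Sorted (descending): 93, 93, 92, 85, 79, 75, 74, 53, 48, 44, 42, 41
The 2 values of 93 occupy positions 1–2 → each gets rank 1.

5, 1, 10, 11, 12, 4, 6, 8, 7, 3, 9, 1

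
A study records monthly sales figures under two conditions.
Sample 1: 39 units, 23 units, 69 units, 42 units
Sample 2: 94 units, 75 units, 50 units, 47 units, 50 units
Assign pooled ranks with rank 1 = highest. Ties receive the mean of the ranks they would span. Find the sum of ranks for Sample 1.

Sorted (descending): 94, 75, 69, 50, 50, 47, 42, 39, 23
The 2 values of 50 occupy positions 4–5 → average rank (4+5)/2 = 4.5.
Sample 1 values → pooled ranks: 39→8, 23→9, 69→3, 42→7
Rank sum = 8 + 9 + 3 + 7 = 27

27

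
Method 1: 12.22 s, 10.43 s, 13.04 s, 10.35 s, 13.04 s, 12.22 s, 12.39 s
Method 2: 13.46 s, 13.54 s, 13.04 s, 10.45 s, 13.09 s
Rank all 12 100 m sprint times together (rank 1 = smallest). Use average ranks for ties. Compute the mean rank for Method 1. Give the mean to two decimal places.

4.86

Sorted (ascending): 10.35, 10.43, 10.45, 12.22, 12.22, 12.39, 13.04, 13.04, 13.04, 13.09, 13.46, 13.54
The 2 values of 12.22 occupy positions 4–5 → average rank (4+5)/2 = 4.5.
The 3 values of 13.04 occupy positions 7–9 → average rank 8.
Method 1 values → pooled ranks: 12.22→4.5, 10.43→2, 13.04→8, 10.35→1, 13.04→8, 12.22→4.5, 12.39→6
Mean rank = (4.5 + 2 + 8 + 1 + 8 + 4.5 + 6) / 7 = 4.86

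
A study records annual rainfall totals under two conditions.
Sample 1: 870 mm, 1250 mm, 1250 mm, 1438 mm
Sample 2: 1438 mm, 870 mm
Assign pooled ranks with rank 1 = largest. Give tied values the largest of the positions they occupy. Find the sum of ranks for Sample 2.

Sorted (descending): 1438, 1438, 1250, 1250, 870, 870
The 2 values of 1438 occupy positions 1–2 → each gets rank 2.
The 2 values of 1250 occupy positions 3–4 → each gets rank 4.
The 2 values of 870 occupy positions 5–6 → each gets rank 6.
Sample 2 values → pooled ranks: 1438→2, 870→6
Rank sum = 2 + 6 = 8

8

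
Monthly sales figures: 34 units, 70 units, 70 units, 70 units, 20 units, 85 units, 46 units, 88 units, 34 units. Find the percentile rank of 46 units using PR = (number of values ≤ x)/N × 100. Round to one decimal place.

N = 9.
Strictly below 46: 3. Equal to 46: 1.
PR = 4/9 × 100 = 44.4

44.4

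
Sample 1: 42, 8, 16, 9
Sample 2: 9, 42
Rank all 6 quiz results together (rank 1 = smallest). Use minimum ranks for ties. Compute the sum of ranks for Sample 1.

12

Sorted (ascending): 8, 9, 9, 16, 42, 42
The 2 values of 9 occupy positions 2–3 → each gets rank 2.
The 2 values of 42 occupy positions 5–6 → each gets rank 5.
Sample 1 values → pooled ranks: 42→5, 8→1, 16→4, 9→2
Rank sum = 5 + 1 + 4 + 2 = 12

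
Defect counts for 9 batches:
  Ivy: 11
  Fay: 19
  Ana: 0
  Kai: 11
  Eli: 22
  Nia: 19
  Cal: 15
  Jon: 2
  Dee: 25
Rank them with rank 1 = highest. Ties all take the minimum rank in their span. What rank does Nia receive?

3

Sorted (descending): 25, 22, 19, 19, 15, 11, 11, 2, 0
The 2 values of 19 occupy positions 3–4 → each gets rank 3.
The 2 values of 11 occupy positions 6–7 → each gets rank 6.
Nia has value 19 → rank 3.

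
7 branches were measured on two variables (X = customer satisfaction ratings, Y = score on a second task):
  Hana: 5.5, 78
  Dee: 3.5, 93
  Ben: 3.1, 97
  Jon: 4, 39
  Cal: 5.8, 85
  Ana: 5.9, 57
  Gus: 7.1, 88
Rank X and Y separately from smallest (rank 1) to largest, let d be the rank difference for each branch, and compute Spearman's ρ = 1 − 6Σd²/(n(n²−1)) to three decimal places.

Ranks of variable 1: 4, 2, 1, 3, 5, 6, 7
Ranks of variable 2: 3, 6, 7, 1, 4, 2, 5
d = r₁ − r₂: 1, -4, -6, 2, 1, 4, 2
d²: 1, 16, 36, 4, 1, 16, 4; Σd² = 78
ρ = 1 − 6·78/(7·48) = 1 − 468/336 = -0.393

-0.393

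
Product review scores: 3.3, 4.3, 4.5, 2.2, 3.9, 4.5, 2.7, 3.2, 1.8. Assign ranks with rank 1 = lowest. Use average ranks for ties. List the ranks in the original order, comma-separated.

Sorted (ascending): 1.8, 2.2, 2.7, 3.2, 3.3, 3.9, 4.3, 4.5, 4.5
The 2 values of 4.5 occupy positions 8–9 → average rank (8+9)/2 = 8.5.

5, 7, 8.5, 2, 6, 8.5, 3, 4, 1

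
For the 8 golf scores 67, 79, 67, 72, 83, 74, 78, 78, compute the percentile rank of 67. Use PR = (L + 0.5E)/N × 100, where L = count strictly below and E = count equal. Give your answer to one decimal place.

12.5

N = 8.
Strictly below 67: 0. Equal to 67: 2.
PR = (0 + 0.5·2)/8 × 100 = 12.5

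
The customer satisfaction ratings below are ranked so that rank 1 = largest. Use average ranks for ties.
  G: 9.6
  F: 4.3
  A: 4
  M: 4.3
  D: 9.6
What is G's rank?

1.5

Sorted (descending): 9.6, 9.6, 4.3, 4.3, 4
The 2 values of 9.6 occupy positions 1–2 → average rank (1+2)/2 = 1.5.
The 2 values of 4.3 occupy positions 3–4 → average rank (3+4)/2 = 3.5.
G has value 9.6 → rank 1.5.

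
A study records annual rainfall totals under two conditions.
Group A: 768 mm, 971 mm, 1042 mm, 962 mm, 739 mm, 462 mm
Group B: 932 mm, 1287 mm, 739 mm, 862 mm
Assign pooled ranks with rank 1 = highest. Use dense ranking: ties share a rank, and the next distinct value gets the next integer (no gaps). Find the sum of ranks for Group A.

33

Sorted (descending): 1287, 1042, 971, 962, 932, 862, 768, 739, 739, 462
The 2 values of 739 share dense rank 8.
Remaining distinct values take the next consecutive integers.
Group A values → pooled ranks: 768→7, 971→3, 1042→2, 962→4, 739→8, 462→9
Rank sum = 7 + 3 + 2 + 4 + 8 + 9 = 33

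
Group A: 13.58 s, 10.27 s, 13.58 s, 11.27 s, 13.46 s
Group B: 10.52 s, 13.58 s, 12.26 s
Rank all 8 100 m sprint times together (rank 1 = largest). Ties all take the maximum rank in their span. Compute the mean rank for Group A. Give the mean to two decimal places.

4.80

Sorted (descending): 13.58, 13.58, 13.58, 13.46, 12.26, 11.27, 10.52, 10.27
The 3 values of 13.58 occupy positions 1–3 → each gets rank 3.
Group A values → pooled ranks: 13.58→3, 10.27→8, 13.58→3, 11.27→6, 13.46→4
Mean rank = (3 + 8 + 3 + 6 + 4) / 5 = 4.80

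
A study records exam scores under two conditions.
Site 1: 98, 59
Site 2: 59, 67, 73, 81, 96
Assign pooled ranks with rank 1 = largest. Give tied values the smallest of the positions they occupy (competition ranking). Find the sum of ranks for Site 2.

20

Sorted (descending): 98, 96, 81, 73, 67, 59, 59
The 2 values of 59 occupy positions 6–7 → each gets rank 6.
Site 2 values → pooled ranks: 59→6, 67→5, 73→4, 81→3, 96→2
Rank sum = 6 + 5 + 4 + 3 + 2 = 20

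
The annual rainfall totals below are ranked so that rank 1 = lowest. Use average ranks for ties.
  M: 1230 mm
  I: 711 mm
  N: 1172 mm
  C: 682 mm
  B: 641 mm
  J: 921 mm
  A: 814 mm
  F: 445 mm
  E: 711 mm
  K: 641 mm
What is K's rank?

2.5

Sorted (ascending): 445, 641, 641, 682, 711, 711, 814, 921, 1172, 1230
The 2 values of 641 occupy positions 2–3 → average rank (2+3)/2 = 2.5.
The 2 values of 711 occupy positions 5–6 → average rank (5+6)/2 = 5.5.
K has value 641 mm → rank 2.5.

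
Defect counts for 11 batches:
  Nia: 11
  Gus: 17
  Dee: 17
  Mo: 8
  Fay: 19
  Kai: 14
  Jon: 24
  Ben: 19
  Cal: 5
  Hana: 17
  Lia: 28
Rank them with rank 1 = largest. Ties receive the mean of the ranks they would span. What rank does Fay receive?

Sorted (descending): 28, 24, 19, 19, 17, 17, 17, 14, 11, 8, 5
The 2 values of 19 occupy positions 3–4 → average rank (3+4)/2 = 3.5.
The 3 values of 17 occupy positions 5–7 → average rank 6.
Fay has value 19 → rank 3.5.

3.5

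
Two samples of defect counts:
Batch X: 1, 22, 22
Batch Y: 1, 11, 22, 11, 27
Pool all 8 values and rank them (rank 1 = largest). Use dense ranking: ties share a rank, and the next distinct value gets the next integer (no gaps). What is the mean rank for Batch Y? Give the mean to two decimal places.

Sorted (descending): 27, 22, 22, 22, 11, 11, 1, 1
The 3 values of 22 share dense rank 2.
The 2 values of 11 share dense rank 3.
The 2 values of 1 share dense rank 4.
Remaining distinct values take the next consecutive integers.
Batch Y values → pooled ranks: 1→4, 11→3, 22→2, 11→3, 27→1
Mean rank = (4 + 3 + 2 + 3 + 1) / 5 = 2.60

2.60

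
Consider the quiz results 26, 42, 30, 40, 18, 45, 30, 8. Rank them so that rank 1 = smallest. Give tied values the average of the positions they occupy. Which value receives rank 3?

Sorted (ascending): 8, 18, 26, 30, 30, 40, 42, 45
The 2 values of 30 occupy positions 4–5 → average rank (4+5)/2 = 4.5.
Rank 3 → value 26.

26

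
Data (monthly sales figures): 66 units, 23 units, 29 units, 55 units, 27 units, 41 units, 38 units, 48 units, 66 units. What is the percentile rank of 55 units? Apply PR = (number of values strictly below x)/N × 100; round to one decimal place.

66.7

N = 9.
Strictly below 55: 6. Equal to 55: 1.
PR = 6/9 × 100 = 66.7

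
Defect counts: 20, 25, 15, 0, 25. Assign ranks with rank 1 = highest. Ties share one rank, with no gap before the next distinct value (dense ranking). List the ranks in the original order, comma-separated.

2, 1, 3, 4, 1

Sorted (descending): 25, 25, 20, 15, 0
The 2 values of 25 share dense rank 1.
Remaining distinct values take the next consecutive integers.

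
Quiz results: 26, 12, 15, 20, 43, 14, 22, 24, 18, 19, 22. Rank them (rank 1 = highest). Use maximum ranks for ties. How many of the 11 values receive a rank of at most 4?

3

Sorted (descending): 43, 26, 24, 22, 22, 20, 19, 18, 15, 14, 12
The 2 values of 22 occupy positions 4–5 → each gets rank 5.
Ranks ≤ 4: {1, 2, 3} → 3 values.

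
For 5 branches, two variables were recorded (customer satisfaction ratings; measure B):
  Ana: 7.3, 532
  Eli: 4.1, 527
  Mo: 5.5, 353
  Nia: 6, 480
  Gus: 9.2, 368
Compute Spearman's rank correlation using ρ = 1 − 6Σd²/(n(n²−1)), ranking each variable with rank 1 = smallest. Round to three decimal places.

Ranks of variable 1: 4, 1, 2, 3, 5
Ranks of variable 2: 5, 4, 1, 3, 2
d = r₁ − r₂: -1, -3, 1, 0, 3
d²: 1, 9, 1, 0, 9; Σd² = 20
ρ = 1 − 6·20/(5·24) = 1 − 120/120 = 0.000

0.000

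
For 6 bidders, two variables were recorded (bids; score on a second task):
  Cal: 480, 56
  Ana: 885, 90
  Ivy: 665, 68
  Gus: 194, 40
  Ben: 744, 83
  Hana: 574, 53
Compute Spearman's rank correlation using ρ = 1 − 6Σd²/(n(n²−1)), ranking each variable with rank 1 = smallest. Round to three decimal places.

0.943

Ranks of variable 1: 2, 6, 4, 1, 5, 3
Ranks of variable 2: 3, 6, 4, 1, 5, 2
d = r₁ − r₂: -1, 0, 0, 0, 0, 1
d²: 1, 0, 0, 0, 0, 1; Σd² = 2
ρ = 1 − 6·2/(6·35) = 1 − 12/210 = 0.943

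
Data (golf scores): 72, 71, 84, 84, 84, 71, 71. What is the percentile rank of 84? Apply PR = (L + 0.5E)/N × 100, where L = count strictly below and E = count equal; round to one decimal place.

N = 7.
Strictly below 84: 4. Equal to 84: 3.
PR = (4 + 0.5·3)/7 × 100 = 78.6

78.6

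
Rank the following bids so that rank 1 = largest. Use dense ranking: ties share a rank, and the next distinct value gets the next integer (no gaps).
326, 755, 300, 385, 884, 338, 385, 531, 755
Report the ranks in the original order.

Sorted (descending): 884, 755, 755, 531, 385, 385, 338, 326, 300
The 2 values of 755 share dense rank 2.
The 2 values of 385 share dense rank 4.
Remaining distinct values take the next consecutive integers.

6, 2, 7, 4, 1, 5, 4, 3, 2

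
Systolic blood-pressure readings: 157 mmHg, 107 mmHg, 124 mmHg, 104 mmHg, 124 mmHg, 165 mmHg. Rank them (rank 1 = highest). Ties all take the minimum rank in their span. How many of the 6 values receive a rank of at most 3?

Sorted (descending): 165, 157, 124, 124, 107, 104
The 2 values of 124 occupy positions 3–4 → each gets rank 3.
Ranks ≤ 3: {1, 2, 3, 3} → 4 values.

4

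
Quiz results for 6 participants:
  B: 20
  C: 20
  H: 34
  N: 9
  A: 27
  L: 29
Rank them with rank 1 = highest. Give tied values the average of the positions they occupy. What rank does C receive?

Sorted (descending): 34, 29, 27, 20, 20, 9
The 2 values of 20 occupy positions 4–5 → average rank (4+5)/2 = 4.5.
C has value 20 → rank 4.5.

4.5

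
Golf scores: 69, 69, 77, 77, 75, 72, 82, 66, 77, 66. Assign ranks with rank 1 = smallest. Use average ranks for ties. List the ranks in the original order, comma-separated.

Sorted (ascending): 66, 66, 69, 69, 72, 75, 77, 77, 77, 82
The 2 values of 66 occupy positions 1–2 → average rank (1+2)/2 = 1.5.
The 2 values of 69 occupy positions 3–4 → average rank (3+4)/2 = 3.5.
The 3 values of 77 occupy positions 7–9 → average rank 8.

3.5, 3.5, 8, 8, 6, 5, 10, 1.5, 8, 1.5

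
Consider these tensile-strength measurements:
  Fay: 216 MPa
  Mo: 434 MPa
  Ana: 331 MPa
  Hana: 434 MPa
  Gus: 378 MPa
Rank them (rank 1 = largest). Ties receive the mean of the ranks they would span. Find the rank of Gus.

3

Sorted (descending): 434, 434, 378, 331, 216
The 2 values of 434 occupy positions 1–2 → average rank (1+2)/2 = 1.5.
Gus has value 378 MPa → rank 3.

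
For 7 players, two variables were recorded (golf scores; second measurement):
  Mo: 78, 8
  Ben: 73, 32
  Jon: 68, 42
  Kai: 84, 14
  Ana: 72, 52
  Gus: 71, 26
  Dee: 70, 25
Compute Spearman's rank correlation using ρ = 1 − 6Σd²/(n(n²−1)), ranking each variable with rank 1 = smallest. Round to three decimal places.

Ranks of variable 1: 6, 5, 1, 7, 4, 3, 2
Ranks of variable 2: 1, 5, 6, 2, 7, 4, 3
d = r₁ − r₂: 5, 0, -5, 5, -3, -1, -1
d²: 25, 0, 25, 25, 9, 1, 1; Σd² = 86
ρ = 1 − 6·86/(7·48) = 1 − 516/336 = -0.536

-0.536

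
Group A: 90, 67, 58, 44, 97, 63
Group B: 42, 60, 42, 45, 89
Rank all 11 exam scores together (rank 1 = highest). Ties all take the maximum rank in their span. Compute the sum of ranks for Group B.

39

Sorted (descending): 97, 90, 89, 67, 63, 60, 58, 45, 44, 42, 42
The 2 values of 42 occupy positions 10–11 → each gets rank 11.
Group B values → pooled ranks: 42→11, 60→6, 42→11, 45→8, 89→3
Rank sum = 11 + 6 + 11 + 8 + 3 = 39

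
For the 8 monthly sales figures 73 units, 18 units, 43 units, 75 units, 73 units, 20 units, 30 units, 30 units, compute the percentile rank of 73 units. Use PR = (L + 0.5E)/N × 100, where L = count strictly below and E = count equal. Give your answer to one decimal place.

75.0

N = 8.
Strictly below 73: 5. Equal to 73: 2.
PR = (5 + 0.5·2)/8 × 100 = 75.0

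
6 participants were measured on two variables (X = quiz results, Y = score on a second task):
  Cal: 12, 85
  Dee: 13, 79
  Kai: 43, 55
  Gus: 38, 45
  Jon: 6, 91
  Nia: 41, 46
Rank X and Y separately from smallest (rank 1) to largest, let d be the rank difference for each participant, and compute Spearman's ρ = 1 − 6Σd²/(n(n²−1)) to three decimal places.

Ranks of variable 1: 2, 3, 6, 4, 1, 5
Ranks of variable 2: 5, 4, 3, 1, 6, 2
d = r₁ − r₂: -3, -1, 3, 3, -5, 3
d²: 9, 1, 9, 9, 25, 9; Σd² = 62
ρ = 1 − 6·62/(6·35) = 1 − 372/210 = -0.771

-0.771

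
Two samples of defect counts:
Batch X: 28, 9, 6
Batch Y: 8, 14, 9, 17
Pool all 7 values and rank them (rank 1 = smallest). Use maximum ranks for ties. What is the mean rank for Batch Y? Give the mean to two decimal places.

Sorted (ascending): 6, 8, 9, 9, 14, 17, 28
The 2 values of 9 occupy positions 3–4 → each gets rank 4.
Batch Y values → pooled ranks: 8→2, 14→5, 9→4, 17→6
Mean rank = (2 + 5 + 4 + 6) / 4 = 4.25

4.25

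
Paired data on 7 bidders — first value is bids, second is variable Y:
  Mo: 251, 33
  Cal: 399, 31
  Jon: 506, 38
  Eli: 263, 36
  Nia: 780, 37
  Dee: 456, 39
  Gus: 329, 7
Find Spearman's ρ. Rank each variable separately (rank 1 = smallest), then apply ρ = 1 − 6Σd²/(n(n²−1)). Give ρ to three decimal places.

0.571

Ranks of variable 1: 1, 4, 6, 2, 7, 5, 3
Ranks of variable 2: 3, 2, 6, 4, 5, 7, 1
d = r₁ − r₂: -2, 2, 0, -2, 2, -2, 2
d²: 4, 4, 0, 4, 4, 4, 4; Σd² = 24
ρ = 1 − 6·24/(7·48) = 1 − 144/336 = 0.571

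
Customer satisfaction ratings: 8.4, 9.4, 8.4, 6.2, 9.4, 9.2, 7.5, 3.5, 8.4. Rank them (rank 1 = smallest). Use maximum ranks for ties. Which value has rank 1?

Sorted (ascending): 3.5, 6.2, 7.5, 8.4, 8.4, 8.4, 9.2, 9.4, 9.4
The 3 values of 8.4 occupy positions 4–6 → each gets rank 6.
The 2 values of 9.4 occupy positions 8–9 → each gets rank 9.
Rank 1 → value 3.5.

3.5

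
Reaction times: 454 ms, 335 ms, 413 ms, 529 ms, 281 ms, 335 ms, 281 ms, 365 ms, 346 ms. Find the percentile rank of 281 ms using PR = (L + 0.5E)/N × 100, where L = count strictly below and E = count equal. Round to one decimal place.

N = 9.
Strictly below 281: 0. Equal to 281: 2.
PR = (0 + 0.5·2)/9 × 100 = 11.1

11.1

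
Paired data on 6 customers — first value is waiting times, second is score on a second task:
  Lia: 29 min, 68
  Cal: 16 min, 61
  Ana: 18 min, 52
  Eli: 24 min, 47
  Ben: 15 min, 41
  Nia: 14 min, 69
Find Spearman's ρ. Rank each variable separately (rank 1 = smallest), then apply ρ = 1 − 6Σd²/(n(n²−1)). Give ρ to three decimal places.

-0.086

Ranks of variable 1: 6, 3, 4, 5, 2, 1
Ranks of variable 2: 5, 4, 3, 2, 1, 6
d = r₁ − r₂: 1, -1, 1, 3, 1, -5
d²: 1, 1, 1, 9, 1, 25; Σd² = 38
ρ = 1 − 6·38/(6·35) = 1 − 228/210 = -0.086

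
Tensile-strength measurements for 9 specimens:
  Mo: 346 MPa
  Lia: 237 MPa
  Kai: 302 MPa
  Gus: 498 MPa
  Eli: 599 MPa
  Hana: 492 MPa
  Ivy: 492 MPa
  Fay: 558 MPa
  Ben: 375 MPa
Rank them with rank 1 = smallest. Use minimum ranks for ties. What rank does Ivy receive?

5

Sorted (ascending): 237, 302, 346, 375, 492, 492, 498, 558, 599
The 2 values of 492 occupy positions 5–6 → each gets rank 5.
Ivy has value 492 MPa → rank 5.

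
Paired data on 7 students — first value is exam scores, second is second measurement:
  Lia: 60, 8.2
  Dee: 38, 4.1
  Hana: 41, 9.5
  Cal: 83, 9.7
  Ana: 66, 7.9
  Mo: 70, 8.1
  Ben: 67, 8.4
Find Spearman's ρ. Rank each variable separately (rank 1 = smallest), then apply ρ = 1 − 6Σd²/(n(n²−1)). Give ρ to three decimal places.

0.464

Ranks of variable 1: 3, 1, 2, 7, 4, 6, 5
Ranks of variable 2: 4, 1, 6, 7, 2, 3, 5
d = r₁ − r₂: -1, 0, -4, 0, 2, 3, 0
d²: 1, 0, 16, 0, 4, 9, 0; Σd² = 30
ρ = 1 − 6·30/(7·48) = 1 − 180/336 = 0.464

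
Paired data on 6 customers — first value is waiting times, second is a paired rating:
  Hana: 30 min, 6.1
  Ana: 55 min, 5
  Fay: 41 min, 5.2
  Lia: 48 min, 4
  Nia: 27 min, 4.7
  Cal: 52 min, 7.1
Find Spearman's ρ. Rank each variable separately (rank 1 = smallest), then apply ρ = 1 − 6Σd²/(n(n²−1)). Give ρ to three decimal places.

0.143

Ranks of variable 1: 2, 6, 3, 4, 1, 5
Ranks of variable 2: 5, 3, 4, 1, 2, 6
d = r₁ − r₂: -3, 3, -1, 3, -1, -1
d²: 9, 9, 1, 9, 1, 1; Σd² = 30
ρ = 1 − 6·30/(6·35) = 1 − 180/210 = 0.143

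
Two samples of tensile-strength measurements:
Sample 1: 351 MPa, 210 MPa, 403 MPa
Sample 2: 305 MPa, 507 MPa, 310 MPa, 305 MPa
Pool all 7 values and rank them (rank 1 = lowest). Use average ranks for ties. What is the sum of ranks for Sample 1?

Sorted (ascending): 210, 305, 305, 310, 351, 403, 507
The 2 values of 305 occupy positions 2–3 → average rank (2+3)/2 = 2.5.
Sample 1 values → pooled ranks: 351→5, 210→1, 403→6
Rank sum = 5 + 1 + 6 = 12

12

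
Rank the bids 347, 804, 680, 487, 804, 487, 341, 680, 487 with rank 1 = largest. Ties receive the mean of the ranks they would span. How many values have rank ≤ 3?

2

Sorted (descending): 804, 804, 680, 680, 487, 487, 487, 347, 341
The 2 values of 804 occupy positions 1–2 → average rank (1+2)/2 = 1.5.
The 2 values of 680 occupy positions 3–4 → average rank (3+4)/2 = 3.5.
The 3 values of 487 occupy positions 5–7 → average rank 6.
Ranks ≤ 3: {1.5, 1.5} → 2 values.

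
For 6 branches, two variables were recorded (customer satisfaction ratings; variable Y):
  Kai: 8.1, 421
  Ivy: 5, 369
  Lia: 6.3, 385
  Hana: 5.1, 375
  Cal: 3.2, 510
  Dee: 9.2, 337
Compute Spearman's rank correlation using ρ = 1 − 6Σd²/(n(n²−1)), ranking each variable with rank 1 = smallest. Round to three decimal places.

Ranks of variable 1: 5, 2, 4, 3, 1, 6
Ranks of variable 2: 5, 2, 4, 3, 6, 1
d = r₁ − r₂: 0, 0, 0, 0, -5, 5
d²: 0, 0, 0, 0, 25, 25; Σd² = 50
ρ = 1 − 6·50/(6·35) = 1 − 300/210 = -0.429

-0.429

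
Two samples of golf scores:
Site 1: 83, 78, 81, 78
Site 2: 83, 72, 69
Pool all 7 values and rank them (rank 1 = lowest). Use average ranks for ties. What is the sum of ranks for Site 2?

Sorted (ascending): 69, 72, 78, 78, 81, 83, 83
The 2 values of 78 occupy positions 3–4 → average rank (3+4)/2 = 3.5.
The 2 values of 83 occupy positions 6–7 → average rank (6+7)/2 = 6.5.
Site 2 values → pooled ranks: 83→6.5, 72→2, 69→1
Rank sum = 6.5 + 2 + 1 = 9.5

9.5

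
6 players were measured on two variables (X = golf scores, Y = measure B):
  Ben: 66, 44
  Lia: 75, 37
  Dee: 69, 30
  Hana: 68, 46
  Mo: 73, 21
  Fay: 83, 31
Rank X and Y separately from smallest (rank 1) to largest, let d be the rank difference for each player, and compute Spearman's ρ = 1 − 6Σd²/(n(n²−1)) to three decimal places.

-0.486

Ranks of variable 1: 1, 5, 3, 2, 4, 6
Ranks of variable 2: 5, 4, 2, 6, 1, 3
d = r₁ − r₂: -4, 1, 1, -4, 3, 3
d²: 16, 1, 1, 16, 9, 9; Σd² = 52
ρ = 1 − 6·52/(6·35) = 1 − 312/210 = -0.486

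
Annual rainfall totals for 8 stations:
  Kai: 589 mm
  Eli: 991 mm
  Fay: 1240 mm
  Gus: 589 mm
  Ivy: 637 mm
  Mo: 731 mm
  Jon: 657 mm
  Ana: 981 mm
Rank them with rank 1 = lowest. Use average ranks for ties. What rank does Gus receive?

1.5

Sorted (ascending): 589, 589, 637, 657, 731, 981, 991, 1240
The 2 values of 589 occupy positions 1–2 → average rank (1+2)/2 = 1.5.
Gus has value 589 mm → rank 1.5.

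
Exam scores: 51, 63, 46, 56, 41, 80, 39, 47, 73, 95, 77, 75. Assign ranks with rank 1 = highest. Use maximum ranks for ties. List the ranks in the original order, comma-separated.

8, 6, 10, 7, 11, 2, 12, 9, 5, 1, 3, 4

Sorted (descending): 95, 80, 77, 75, 73, 63, 56, 51, 47, 46, 41, 39
No ties — each value takes its position as its rank.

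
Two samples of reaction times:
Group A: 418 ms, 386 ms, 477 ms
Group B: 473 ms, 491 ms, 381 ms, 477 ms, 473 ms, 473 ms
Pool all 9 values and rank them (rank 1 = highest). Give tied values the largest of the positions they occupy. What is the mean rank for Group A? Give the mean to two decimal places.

Sorted (descending): 491, 477, 477, 473, 473, 473, 418, 386, 381
The 2 values of 477 occupy positions 2–3 → each gets rank 3.
The 3 values of 473 occupy positions 4–6 → each gets rank 6.
Group A values → pooled ranks: 418→7, 386→8, 477→3
Mean rank = (7 + 8 + 3) / 3 = 6.00

6.00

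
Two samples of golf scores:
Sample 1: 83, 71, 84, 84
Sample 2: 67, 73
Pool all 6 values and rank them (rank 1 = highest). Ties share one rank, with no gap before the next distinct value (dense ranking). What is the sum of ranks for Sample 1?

Sorted (descending): 84, 84, 83, 73, 71, 67
The 2 values of 84 share dense rank 1.
Remaining distinct values take the next consecutive integers.
Sample 1 values → pooled ranks: 83→2, 71→4, 84→1, 84→1
Rank sum = 2 + 4 + 1 + 1 = 8

8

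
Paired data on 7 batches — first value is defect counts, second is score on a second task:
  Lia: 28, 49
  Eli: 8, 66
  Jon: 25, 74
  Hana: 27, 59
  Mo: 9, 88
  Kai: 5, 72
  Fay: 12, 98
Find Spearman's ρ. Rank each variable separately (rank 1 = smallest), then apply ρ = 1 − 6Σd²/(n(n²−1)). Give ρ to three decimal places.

-0.429

Ranks of variable 1: 7, 2, 5, 6, 3, 1, 4
Ranks of variable 2: 1, 3, 5, 2, 6, 4, 7
d = r₁ − r₂: 6, -1, 0, 4, -3, -3, -3
d²: 36, 1, 0, 16, 9, 9, 9; Σd² = 80
ρ = 1 − 6·80/(7·48) = 1 − 480/336 = -0.429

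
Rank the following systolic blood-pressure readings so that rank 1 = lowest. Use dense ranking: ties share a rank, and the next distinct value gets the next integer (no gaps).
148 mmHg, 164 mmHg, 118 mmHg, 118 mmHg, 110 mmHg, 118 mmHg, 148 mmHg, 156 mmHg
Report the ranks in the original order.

3, 5, 2, 2, 1, 2, 3, 4

Sorted (ascending): 110, 118, 118, 118, 148, 148, 156, 164
The 3 values of 118 share dense rank 2.
The 2 values of 148 share dense rank 3.
Remaining distinct values take the next consecutive integers.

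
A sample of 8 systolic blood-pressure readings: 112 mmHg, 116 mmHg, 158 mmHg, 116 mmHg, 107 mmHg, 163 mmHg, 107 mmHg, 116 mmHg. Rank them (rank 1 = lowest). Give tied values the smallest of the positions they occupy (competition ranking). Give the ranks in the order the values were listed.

Sorted (ascending): 107, 107, 112, 116, 116, 116, 158, 163
The 2 values of 107 occupy positions 1–2 → each gets rank 1.
The 3 values of 116 occupy positions 4–6 → each gets rank 4.

3, 4, 7, 4, 1, 8, 1, 4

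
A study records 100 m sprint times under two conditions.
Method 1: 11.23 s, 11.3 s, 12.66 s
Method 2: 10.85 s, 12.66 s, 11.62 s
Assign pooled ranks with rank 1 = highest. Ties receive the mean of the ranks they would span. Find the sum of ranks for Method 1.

10.5

Sorted (descending): 12.66, 12.66, 11.62, 11.3, 11.23, 10.85
The 2 values of 12.66 occupy positions 1–2 → average rank (1+2)/2 = 1.5.
Method 1 values → pooled ranks: 11.23→5, 11.3→4, 12.66→1.5
Rank sum = 5 + 4 + 1.5 = 10.5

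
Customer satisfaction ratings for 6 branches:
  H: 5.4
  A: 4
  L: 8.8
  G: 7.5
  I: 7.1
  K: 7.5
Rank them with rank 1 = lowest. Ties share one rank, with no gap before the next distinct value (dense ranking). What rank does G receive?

Sorted (ascending): 4, 5.4, 7.1, 7.5, 7.5, 8.8
The 2 values of 7.5 share dense rank 4.
Remaining distinct values take the next consecutive integers.
G has value 7.5 → rank 4.

4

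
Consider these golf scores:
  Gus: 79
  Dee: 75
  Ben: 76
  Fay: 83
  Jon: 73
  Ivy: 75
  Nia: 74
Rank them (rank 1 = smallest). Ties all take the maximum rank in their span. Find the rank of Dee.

Sorted (ascending): 73, 74, 75, 75, 76, 79, 83
The 2 values of 75 occupy positions 3–4 → each gets rank 4.
Dee has value 75 → rank 4.

4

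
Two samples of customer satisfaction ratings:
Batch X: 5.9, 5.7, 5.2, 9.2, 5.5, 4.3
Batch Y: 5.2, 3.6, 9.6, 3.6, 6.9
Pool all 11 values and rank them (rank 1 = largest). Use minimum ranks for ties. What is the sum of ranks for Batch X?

Sorted (descending): 9.6, 9.2, 6.9, 5.9, 5.7, 5.5, 5.2, 5.2, 4.3, 3.6, 3.6
The 2 values of 5.2 occupy positions 7–8 → each gets rank 7.
The 2 values of 3.6 occupy positions 10–11 → each gets rank 10.
Batch X values → pooled ranks: 5.9→4, 5.7→5, 5.2→7, 9.2→2, 5.5→6, 4.3→9
Rank sum = 4 + 5 + 7 + 2 + 6 + 9 = 33

33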